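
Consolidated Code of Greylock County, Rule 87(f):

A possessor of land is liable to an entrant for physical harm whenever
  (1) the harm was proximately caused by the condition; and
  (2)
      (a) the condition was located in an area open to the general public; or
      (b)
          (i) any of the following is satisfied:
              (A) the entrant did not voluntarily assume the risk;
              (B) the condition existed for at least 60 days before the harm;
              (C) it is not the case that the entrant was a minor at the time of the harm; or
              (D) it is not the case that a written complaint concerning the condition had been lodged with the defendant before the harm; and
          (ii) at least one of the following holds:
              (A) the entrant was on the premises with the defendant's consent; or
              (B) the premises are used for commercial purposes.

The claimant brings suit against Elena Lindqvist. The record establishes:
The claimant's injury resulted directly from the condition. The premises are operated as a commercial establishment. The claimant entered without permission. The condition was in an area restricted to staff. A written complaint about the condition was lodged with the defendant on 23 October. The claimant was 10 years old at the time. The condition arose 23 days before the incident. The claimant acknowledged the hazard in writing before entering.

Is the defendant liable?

No — not liable.

(1) proximate cause — holds.
(a) public area — not met.
(A) no assumed risk — fails.
(B) condition ≥60 days old — fails.
(C) not (entrant a minor) — not satisfied.
(D) not (complaint lodged) — not satisfied.
(i): F OR F OR F OR F → false.
(A) consent to enter — not satisfied.
(B) commercial use — met.
(ii) = F OR T = true.
So (b) is not satisfied (F AND T).
(2) = F OR F = false.
Overall = T AND F = false.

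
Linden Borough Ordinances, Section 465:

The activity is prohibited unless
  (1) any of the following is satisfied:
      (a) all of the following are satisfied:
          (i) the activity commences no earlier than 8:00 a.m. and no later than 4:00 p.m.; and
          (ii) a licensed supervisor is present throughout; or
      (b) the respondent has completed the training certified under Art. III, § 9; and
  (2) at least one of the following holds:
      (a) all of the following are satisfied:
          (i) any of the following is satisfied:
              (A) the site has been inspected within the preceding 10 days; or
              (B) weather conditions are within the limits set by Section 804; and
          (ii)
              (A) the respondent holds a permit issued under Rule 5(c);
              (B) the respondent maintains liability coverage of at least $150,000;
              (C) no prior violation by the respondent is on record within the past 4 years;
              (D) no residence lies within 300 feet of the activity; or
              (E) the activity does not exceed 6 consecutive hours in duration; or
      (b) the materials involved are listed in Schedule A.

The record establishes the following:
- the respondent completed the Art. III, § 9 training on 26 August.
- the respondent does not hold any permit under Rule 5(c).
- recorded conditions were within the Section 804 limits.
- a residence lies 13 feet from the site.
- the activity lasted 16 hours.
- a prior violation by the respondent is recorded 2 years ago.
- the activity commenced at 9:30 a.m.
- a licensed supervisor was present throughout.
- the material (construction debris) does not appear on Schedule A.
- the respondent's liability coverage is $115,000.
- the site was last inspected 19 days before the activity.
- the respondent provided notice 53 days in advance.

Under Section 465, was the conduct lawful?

No — unlawful.

(i) start within hours — holds.
(ii) supervisor present — holds.
(a): T AND T → true.
(b) training certified — holds.
So (1) is satisfied (T OR T).
(A) site inspected — not satisfied.
(B) weather ok — met.
(i) = F OR T = true.
(A) holds permit — not met.
(B) coverage ≥ $150,000 — not met.
(C) no prior violation — fails.
(D) no residence in 300 ft — fails.
(E) ≤ 6 hrs duration — fails.
So (ii) is not satisfied (F OR F OR F OR F OR F).
(a): T AND F → false.
(b) Schedule A material — not satisfied.
(2) = F OR F = false.
Overall: T AND F → false.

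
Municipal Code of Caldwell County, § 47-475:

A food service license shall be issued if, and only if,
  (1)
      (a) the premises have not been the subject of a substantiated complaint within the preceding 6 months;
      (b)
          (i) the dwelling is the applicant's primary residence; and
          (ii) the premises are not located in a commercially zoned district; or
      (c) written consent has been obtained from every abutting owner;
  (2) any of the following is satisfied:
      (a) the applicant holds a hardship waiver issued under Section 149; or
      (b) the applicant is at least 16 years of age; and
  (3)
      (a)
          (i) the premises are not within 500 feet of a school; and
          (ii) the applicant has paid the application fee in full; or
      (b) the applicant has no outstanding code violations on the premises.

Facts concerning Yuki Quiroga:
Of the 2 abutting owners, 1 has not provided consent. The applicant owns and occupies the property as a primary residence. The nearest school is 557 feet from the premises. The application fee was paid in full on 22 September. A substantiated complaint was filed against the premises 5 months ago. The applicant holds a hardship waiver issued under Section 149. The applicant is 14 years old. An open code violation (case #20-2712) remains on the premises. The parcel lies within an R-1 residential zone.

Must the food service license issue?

Yes — granted.

(a) no complaint in 6 mo. — not met.
(i) primary residence — holds.
(ii) not (commercially zoned) — satisfied.
So (b) is satisfied (T AND T).
(c) all abutters consent — not met.
(1): F OR T OR F → true.
(a) hardship waiver — satisfied.
(b) age ≥ 16 — not satisfied.
(2) = T OR F = true.
(i) ≥500 ft from school — satisfied.
(ii) fee paid — satisfied.
(a) = T AND T = true.
(b) no code violations — not met.
(3) = T OR F = true.
So Overall is satisfied (T AND T AND T).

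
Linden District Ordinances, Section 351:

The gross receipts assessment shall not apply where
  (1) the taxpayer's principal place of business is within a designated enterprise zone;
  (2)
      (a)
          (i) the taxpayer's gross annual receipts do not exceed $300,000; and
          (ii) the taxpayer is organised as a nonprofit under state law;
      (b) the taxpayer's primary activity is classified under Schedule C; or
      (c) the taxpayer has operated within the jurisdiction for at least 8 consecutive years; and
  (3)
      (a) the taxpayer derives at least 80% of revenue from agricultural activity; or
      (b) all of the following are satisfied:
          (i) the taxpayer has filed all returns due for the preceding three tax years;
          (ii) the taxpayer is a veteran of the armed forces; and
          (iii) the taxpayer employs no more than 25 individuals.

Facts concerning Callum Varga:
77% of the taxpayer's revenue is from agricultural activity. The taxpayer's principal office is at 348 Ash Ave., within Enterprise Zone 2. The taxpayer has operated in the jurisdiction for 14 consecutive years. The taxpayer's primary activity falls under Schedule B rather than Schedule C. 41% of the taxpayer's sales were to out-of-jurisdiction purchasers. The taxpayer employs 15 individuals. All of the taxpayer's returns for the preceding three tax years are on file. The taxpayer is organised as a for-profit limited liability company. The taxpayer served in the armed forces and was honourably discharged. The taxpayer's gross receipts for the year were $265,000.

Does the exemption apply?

(1) in enterprise zone — met.
(i) receipts ≤ $300,000 — holds.
(ii) nonprofit — fails.
So (a) is not satisfied (T AND F).
(b) Schedule C activity — not satisfied.
(c) ≥ 8 yrs in jurisdiction — met.
(2): F OR F OR T → true.
(a) ≥80% agricultural — not satisfied.
(i) returns current — satisfied.
(ii) veteran — met.
(iii) ≤ 25 employees — satisfied.
(b): T AND T AND T → true.
So (3) is satisfied (F OR T).
Overall: T AND T AND T → true.

Yes — exempt.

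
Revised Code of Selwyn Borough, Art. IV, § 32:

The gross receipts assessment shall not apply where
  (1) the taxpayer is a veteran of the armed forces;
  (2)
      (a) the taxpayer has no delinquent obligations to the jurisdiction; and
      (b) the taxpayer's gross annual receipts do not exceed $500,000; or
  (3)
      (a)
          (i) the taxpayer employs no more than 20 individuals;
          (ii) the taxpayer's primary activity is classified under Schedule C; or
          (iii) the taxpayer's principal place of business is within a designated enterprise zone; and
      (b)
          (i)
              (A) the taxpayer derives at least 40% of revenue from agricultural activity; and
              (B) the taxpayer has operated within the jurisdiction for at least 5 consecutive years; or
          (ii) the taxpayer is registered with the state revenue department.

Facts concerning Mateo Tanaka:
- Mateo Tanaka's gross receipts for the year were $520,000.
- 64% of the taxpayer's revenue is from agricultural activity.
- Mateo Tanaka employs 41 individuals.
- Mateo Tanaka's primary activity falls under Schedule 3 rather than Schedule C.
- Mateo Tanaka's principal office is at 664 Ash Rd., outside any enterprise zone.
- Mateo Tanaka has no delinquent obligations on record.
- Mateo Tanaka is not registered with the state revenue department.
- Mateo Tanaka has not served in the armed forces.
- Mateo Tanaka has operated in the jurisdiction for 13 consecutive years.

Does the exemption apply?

No — not exempt.

(1) veteran — not met.
(a) no delinquency — holds.
(b) receipts ≤ $500,000 — not satisfied.
So (2) is not satisfied (T AND F).
(i) ≤ 20 employees — not satisfied.
(ii) Schedule C activity — fails.
(iii) in enterprise zone — fails.
So (a) is not satisfied (F OR F OR F).
(A) ≥40% agricultural — met.
(B) ≥ 5 yrs in jurisdiction — holds.
(i): T AND T → true.
(ii) state-registered — fails.
(b) = T OR F = true.
So (3) is not satisfied (F AND T).
Overall: F OR F OR F → false.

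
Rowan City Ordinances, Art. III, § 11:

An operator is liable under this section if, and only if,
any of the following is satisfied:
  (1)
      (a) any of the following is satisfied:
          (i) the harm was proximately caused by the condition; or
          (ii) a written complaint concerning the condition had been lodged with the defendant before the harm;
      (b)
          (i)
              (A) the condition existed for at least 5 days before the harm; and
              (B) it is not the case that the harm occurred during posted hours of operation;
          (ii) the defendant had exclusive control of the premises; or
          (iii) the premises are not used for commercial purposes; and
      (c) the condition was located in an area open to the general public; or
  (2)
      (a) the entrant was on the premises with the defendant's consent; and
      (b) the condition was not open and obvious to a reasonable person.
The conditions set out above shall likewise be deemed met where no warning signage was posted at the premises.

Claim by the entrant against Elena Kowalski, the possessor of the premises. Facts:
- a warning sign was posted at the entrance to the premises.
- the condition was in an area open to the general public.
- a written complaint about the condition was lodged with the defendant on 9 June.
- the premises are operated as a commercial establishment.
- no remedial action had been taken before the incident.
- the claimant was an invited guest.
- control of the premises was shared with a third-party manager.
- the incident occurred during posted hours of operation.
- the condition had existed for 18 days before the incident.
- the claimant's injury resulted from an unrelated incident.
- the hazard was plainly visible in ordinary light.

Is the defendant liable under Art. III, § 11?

(i) proximate cause — not met.
(ii) complaint lodged — holds.
So (a) is satisfied (F OR T).
(A) condition ≥5 days old — satisfied.
(B) not (during posted hours) — fails.
So (i) is not satisfied (T AND F).
(ii) exclusive control — not satisfied.
(iii) not (commercial use) — not satisfied.
(b) = F OR F OR F = false.
(c) public area — holds.
(1) = T AND F AND T = false.
(a) consent to enter — holds.
(b) not open/obvious — not satisfied.
So (2) is not satisfied (T AND F).
Overall: F OR F → false.
Exception (no signage posted) — not satisfied.
Result: main false OR exception false → false.

No — not liable.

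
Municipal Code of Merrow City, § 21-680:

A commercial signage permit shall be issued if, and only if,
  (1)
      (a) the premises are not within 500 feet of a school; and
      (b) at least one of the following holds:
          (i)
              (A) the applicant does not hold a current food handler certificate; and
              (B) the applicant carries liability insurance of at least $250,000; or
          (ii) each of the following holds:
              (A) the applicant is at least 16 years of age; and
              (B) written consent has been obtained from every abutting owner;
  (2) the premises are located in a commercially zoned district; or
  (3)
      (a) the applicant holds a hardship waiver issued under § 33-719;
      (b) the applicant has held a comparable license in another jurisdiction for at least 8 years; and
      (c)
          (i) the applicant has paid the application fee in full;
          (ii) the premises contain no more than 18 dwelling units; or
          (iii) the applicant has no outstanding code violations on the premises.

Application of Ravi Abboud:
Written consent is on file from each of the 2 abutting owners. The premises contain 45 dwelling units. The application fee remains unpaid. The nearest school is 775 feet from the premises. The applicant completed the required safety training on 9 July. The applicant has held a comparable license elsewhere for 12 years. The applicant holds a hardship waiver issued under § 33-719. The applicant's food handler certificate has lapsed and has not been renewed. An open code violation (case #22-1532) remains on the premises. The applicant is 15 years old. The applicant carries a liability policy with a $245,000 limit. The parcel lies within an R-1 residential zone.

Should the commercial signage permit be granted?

No — denied.

(a) ≥500 ft from school — satisfied.
(A) not (food handler cert.) — met.
(B) insurance ≥ $250,000 — not met.
So (i) is not satisfied (T AND F).
(A) age ≥ 16 — fails.
(B) all abutters consent — holds.
(ii): F AND T → false.
(b): F OR F → false.
So (1) is not satisfied (T AND F).
(2) commercially zoned — not met.
(a) hardship waiver — satisfied.
(b) prior license ≥ 8 yr — holds.
(i) fee paid — not satisfied.
(ii) ≤ 18 units — fails.
(iii) no code violations — not met.
(c) = F OR F OR F = false.
(3): T AND T AND F → false.
Overall: F OR F OR F → false.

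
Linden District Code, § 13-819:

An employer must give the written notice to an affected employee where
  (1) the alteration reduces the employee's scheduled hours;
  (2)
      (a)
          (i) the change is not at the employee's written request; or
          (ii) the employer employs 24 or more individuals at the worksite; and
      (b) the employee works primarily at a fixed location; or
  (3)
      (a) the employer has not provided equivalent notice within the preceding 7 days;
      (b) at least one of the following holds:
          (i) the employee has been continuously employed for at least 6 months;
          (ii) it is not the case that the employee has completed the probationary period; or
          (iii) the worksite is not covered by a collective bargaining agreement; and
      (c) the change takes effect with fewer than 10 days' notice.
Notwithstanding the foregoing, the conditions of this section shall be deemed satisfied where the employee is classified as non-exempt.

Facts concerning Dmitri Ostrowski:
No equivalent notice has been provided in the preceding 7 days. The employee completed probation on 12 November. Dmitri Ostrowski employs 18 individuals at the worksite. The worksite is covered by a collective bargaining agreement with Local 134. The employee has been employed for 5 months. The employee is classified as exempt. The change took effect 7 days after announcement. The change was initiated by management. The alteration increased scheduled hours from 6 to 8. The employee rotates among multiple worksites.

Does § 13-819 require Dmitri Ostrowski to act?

(1) hours reduced — not met.
(i) not employee-requested — met.
(ii) ≥ 24 at site — not satisfied.
So (a) is satisfied (T OR F).
(b) fixed location — not satisfied.
So (2) is not satisfied (T AND F).
(a) no recent notice — holds.
(i) tenure ≥ 6 mo. — not satisfied.
(ii) not (past probation) — not satisfied.
(iii) no CBA — fails.
So (b) is not satisfied (F OR F OR F).
(c) < 10 days' notice — satisfied.
So (3) is not satisfied (T AND F AND T).
Overall = F OR F OR F = false.
Exception (non-exempt) — not satisfied.
Result: main false OR exception false → false.

No — not required.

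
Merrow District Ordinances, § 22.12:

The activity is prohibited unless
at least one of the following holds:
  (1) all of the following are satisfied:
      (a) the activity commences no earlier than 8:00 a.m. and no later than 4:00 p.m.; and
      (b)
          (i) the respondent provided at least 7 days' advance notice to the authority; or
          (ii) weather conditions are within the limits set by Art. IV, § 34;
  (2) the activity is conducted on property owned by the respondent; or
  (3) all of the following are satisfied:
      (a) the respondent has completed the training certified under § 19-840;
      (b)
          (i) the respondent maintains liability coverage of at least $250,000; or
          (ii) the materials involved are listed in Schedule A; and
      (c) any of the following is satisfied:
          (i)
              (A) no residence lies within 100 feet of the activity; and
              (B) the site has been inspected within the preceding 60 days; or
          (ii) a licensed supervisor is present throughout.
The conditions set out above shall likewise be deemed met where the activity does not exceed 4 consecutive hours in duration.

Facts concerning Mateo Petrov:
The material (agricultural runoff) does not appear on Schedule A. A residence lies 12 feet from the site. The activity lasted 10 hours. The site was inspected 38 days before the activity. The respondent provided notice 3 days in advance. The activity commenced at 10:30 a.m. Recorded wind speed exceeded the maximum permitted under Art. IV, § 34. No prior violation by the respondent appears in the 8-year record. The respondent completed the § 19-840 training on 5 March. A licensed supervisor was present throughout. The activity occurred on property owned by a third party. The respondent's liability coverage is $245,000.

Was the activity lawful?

(a) start within hours — satisfied.
(i) ≥7 days' notice — fails.
(ii) weather ok — fails.
(b): F OR F → false.
So (1) is not satisfied (T AND F).
(2) own property — not met.
(a) training certified — met.
(i) coverage ≥ $250,000 — not satisfied.
(ii) Schedule A material — fails.
(b) = F OR F = false.
(A) no residence in 100 ft — not met.
(B) site inspected — satisfied.
(i): F AND T → false.
(ii) supervisor present — met.
(c): F OR T → true.
So (3) is not satisfied (T AND F AND T).
Overall = F OR F OR F = false.
Exception (≤ 4 hrs duration) — not satisfied.
Result: main false OR exception false → false.

No — unlawful.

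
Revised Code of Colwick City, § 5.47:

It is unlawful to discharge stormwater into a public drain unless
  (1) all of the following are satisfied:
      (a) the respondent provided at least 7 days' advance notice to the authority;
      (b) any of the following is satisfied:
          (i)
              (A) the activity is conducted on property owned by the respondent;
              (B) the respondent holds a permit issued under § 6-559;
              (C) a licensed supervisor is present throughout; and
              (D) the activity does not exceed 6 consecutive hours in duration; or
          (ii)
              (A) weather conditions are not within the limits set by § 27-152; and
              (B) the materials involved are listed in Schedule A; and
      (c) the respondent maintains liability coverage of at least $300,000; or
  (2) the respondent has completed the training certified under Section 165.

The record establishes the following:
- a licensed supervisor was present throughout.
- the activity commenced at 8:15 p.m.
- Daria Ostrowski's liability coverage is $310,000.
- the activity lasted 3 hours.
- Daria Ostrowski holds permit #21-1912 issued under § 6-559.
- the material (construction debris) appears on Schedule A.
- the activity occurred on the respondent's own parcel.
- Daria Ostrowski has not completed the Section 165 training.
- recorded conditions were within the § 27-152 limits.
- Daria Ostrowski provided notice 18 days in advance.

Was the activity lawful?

(a) ≥7 days' notice — satisfied.
(A) own property — holds.
(B) holds permit — met.
(C) supervisor present — met.
(D) ≤ 6 hrs duration — holds.
(i) = T AND T AND T AND T = true.
(A) not (weather ok) — fails.
(B) Schedule A material — met.
So (ii) is not satisfied (F AND T).
So (b) is satisfied (T OR F).
(c) coverage ≥ $300,000 — holds.
So (1) is satisfied (T AND T AND T).
(2) training certified — not met.
So Overall is satisfied (T OR F).

Yes — lawful.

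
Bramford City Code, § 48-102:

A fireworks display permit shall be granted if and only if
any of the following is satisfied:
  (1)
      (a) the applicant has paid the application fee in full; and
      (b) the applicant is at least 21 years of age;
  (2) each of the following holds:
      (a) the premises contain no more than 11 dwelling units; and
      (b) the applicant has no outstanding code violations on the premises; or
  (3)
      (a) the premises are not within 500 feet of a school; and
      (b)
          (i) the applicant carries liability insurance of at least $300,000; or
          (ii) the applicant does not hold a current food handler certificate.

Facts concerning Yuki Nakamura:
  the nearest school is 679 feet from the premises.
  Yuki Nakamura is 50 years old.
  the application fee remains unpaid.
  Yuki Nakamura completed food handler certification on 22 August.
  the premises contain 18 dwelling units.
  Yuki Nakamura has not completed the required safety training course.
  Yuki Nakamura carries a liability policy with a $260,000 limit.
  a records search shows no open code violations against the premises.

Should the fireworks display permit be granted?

(a) fee paid — fails.
(b) age ≥ 21 — satisfied.
(1): F AND T → false.
(a) ≤ 11 units — fails.
(b) no code violations — met.
So (2) is not satisfied (F AND T).
(a) ≥500 ft from school — met.
(i) insurance ≥ $300,000 — not satisfied.
(ii) not (food handler cert.) — fails.
(b) = F OR F = false.
(3): T AND F → false.
So Overall is not satisfied (F OR F OR F).

No — denied.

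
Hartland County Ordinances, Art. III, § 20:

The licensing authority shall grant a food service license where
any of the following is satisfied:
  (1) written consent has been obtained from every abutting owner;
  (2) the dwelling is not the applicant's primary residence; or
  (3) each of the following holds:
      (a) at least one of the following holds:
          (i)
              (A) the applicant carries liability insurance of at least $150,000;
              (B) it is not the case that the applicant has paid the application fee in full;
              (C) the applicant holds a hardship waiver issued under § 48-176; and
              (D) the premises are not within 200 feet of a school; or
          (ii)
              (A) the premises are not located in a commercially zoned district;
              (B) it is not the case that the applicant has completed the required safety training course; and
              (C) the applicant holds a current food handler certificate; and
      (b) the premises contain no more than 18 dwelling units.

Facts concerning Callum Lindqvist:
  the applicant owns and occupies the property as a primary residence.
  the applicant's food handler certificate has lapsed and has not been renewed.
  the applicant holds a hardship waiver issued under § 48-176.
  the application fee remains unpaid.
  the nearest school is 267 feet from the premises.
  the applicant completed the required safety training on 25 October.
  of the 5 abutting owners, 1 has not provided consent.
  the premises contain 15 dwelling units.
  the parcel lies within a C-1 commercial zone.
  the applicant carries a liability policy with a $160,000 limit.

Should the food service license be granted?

Yes — granted.

(1) all abutters consent — not satisfied.
(2) not (primary residence) — fails.
(A) insurance ≥ $150,000 — holds.
(B) not (fee paid) — satisfied.
(C) hardship waiver — met.
(D) ≥200 ft from school — met.
(i): T AND T AND T AND T → true.
(A) not (commercially zoned) — fails.
(B) not (safety training) — fails.
(C) food handler cert. — fails.
(ii) = F AND F AND F = false.
(a) = T OR F = true.
(b) ≤ 18 units — met.
(3): T AND T → true.
Overall = F OR F OR T = true.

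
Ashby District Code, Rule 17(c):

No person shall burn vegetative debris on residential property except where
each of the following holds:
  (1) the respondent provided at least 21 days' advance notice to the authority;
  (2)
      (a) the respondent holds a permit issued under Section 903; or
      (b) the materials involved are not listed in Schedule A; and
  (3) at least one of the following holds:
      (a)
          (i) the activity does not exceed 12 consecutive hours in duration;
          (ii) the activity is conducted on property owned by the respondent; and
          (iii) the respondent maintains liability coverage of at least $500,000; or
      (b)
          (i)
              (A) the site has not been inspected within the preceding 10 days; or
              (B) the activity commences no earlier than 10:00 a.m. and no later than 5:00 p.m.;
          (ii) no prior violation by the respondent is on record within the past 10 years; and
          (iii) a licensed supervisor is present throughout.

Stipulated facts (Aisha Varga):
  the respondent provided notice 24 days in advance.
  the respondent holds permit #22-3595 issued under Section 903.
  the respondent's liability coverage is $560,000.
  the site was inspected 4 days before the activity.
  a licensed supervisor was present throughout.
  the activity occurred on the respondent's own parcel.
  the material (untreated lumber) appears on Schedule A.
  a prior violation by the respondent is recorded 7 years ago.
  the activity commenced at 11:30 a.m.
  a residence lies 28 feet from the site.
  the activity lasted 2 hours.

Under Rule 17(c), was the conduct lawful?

Yes — lawful.

(1) ≥21 days' notice — met.
(a) holds permit — met.
(b) not (Schedule A material) — not satisfied.
(2): T OR F → true.
(i) ≤ 12 hrs duration — holds.
(ii) own property — met.
(iii) coverage ≥ $500,000 — satisfied.
(a) = T AND T AND T = true.
(A) not (site inspected) — not satisfied.
(B) start within hours — satisfied.
(i): F OR T → true.
(ii) no prior violation — not met.
(iii) supervisor present — satisfied.
(b) = T AND F AND T = false.
(3) = T OR F = true.
Overall = T AND T AND T = true.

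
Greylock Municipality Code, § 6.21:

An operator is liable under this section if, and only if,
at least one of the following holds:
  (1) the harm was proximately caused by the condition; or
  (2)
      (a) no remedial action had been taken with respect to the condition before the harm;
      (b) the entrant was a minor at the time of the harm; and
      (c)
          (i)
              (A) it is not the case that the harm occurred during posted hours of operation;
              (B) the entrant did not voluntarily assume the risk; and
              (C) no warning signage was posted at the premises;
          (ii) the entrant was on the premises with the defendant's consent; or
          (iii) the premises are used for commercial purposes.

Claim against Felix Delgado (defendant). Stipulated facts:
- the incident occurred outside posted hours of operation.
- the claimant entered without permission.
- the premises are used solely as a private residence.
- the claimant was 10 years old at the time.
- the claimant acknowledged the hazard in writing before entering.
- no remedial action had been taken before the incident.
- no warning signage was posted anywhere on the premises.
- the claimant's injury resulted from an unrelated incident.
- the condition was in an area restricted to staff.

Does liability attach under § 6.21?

No — not liable.

(1) proximate cause — not met.
(a) no remedial action — satisfied.
(b) entrant a minor — holds.
(A) not (during posted hours) — holds.
(B) no assumed risk — fails.
(C) no signage posted — satisfied.
(i): T AND F AND T → false.
(ii) consent to enter — fails.
(iii) commercial use — fails.
So (c) is not satisfied (F OR F OR F).
So (2) is not satisfied (T AND T AND F).
So Overall is not satisfied (F OR F).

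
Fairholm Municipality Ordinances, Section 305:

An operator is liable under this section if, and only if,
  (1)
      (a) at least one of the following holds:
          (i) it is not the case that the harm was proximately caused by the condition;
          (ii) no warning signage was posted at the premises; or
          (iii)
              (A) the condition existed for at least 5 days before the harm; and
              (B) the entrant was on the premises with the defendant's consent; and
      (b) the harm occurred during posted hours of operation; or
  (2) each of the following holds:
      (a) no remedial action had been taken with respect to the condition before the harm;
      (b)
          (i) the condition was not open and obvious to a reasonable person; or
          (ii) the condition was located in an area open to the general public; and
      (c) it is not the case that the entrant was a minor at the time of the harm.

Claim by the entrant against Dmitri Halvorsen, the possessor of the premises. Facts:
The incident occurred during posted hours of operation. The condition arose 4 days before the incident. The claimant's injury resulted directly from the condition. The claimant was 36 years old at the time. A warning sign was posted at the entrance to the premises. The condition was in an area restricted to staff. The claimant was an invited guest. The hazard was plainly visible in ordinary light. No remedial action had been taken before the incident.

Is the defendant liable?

(i) not (proximate cause) — not met.
(ii) no signage posted — not satisfied.
(A) condition ≥5 days old — not met.
(B) consent to enter — met.
(iii) = F AND T = false.
So (a) is not satisfied (F OR F OR F).
(b) during posted hours — holds.
(1): F AND T → false.
(a) no remedial action — satisfied.
(i) not open/obvious — not met.
(ii) public area — fails.
(b) = F OR F = false.
(c) not (entrant a minor) — satisfied.
(2) = T AND F AND T = false.
Overall: F OR F → false.

No — not liable.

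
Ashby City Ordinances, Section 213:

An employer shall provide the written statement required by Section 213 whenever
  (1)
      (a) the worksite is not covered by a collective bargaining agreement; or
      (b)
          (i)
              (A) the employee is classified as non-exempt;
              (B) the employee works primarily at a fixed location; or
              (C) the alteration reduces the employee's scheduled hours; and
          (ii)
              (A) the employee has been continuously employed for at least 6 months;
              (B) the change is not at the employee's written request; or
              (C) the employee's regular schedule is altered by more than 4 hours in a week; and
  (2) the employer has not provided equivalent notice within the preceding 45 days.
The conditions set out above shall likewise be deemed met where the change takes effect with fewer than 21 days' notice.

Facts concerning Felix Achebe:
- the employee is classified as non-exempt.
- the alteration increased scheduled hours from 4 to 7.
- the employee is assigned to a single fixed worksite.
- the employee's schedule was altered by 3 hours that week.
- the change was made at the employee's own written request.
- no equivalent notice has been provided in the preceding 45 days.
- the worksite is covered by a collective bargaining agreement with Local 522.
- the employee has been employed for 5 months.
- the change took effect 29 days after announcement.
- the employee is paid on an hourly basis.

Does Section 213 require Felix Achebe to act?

No — not required.

(a) no CBA — not satisfied.
(A) non-exempt — met.
(B) fixed location — holds.
(C) hours reduced — not met.
So (i) is satisfied (T OR T OR F).
(A) tenure ≥ 6 mo. — fails.
(B) not employee-requested — fails.
(C) schedule shift > 4h — not met.
So (ii) is not satisfied (F OR F OR F).
(b) = T AND F = false.
(1) = F OR F = false.
(2) no recent notice — holds.
Overall = F AND T = false.
Exception (< 21 days' notice) — not satisfied.
Result: main false OR exception false → false.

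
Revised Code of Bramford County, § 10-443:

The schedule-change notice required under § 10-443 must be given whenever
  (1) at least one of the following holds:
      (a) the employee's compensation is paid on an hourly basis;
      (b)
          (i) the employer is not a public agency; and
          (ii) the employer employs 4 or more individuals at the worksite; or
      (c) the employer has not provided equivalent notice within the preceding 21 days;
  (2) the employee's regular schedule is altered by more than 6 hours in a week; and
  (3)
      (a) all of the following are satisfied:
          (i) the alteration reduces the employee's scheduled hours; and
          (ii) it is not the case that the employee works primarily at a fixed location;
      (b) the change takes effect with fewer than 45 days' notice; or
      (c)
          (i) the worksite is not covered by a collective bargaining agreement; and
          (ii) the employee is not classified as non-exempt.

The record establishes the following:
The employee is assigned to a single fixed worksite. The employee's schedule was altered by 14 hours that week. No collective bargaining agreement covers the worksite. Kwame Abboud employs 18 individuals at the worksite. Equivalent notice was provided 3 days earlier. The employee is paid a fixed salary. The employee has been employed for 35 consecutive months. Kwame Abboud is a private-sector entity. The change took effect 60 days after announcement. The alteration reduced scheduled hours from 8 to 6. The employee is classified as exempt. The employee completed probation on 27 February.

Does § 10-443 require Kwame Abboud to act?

Yes — required.

(a) hourly-paid — not met.
(i) not (public agency) — holds.
(ii) ≥ 4 at site — met.
So (b) is satisfied (T AND T).
(c) no recent notice — fails.
(1) = F OR T OR F = true.
(2) schedule shift > 6h — met.
(i) hours reduced — holds.
(ii) not (fixed location) — fails.
(a) = T AND F = false.
(b) < 45 days' notice — fails.
(i) no CBA — satisfied.
(ii) not (non-exempt) — met.
(c): T AND T → true.
(3): F OR F OR T → true.
Overall = T AND T AND T = true.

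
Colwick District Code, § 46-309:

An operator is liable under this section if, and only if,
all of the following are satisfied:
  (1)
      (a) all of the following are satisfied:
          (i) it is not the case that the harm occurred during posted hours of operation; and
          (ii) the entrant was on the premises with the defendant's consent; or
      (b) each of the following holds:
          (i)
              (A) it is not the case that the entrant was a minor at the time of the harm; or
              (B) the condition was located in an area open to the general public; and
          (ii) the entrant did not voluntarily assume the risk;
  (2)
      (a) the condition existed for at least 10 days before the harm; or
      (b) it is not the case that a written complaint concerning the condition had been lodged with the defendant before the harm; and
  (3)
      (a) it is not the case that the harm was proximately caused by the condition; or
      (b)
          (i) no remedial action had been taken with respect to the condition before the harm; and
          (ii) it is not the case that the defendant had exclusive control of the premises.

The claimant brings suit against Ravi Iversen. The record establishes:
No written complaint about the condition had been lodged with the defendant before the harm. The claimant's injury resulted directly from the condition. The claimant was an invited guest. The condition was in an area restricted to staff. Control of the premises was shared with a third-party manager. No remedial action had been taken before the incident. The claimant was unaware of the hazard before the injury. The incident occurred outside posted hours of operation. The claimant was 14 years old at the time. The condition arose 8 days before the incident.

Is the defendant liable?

(i) not (during posted hours) — satisfied.
(ii) consent to enter — met.
(a): T AND T → true.
(A) not (entrant a minor) — not met.
(B) public area — not met.
(i): F OR F → false.
(ii) no assumed risk — met.
(b): F AND T → false.
(1): T OR F → true.
(a) condition ≥10 days old — fails.
(b) not (complaint lodged) — met.
(2) = F OR T = true.
(a) not (proximate cause) — not met.
(i) no remedial action — met.
(ii) not (exclusive control) — holds.
(b) = T AND T = true.
(3): F OR T → true.
So Overall is satisfied (T AND T AND T).

Yes — liable.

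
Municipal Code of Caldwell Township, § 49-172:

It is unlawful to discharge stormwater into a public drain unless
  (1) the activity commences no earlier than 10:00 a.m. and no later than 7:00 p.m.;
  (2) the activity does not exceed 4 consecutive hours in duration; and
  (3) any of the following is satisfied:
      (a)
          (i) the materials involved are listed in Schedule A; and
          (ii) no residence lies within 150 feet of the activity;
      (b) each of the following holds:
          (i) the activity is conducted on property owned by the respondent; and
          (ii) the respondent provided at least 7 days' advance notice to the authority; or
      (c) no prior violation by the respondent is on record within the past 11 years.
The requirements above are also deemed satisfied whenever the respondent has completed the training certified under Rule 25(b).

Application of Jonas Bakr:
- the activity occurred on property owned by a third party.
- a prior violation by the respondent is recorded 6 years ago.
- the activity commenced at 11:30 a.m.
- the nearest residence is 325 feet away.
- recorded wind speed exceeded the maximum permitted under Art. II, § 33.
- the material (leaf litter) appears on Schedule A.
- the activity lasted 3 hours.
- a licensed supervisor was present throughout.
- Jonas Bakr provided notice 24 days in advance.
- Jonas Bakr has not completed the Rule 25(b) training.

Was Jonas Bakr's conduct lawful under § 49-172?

Yes — lawful.

(1) start within hours — holds.
(2) ≤ 4 hrs duration — holds.
(i) Schedule A material — met.
(ii) no residence in 150 ft — satisfied.
(a) = T AND T = true.
(i) own property — fails.
(ii) ≥7 days' notice — satisfied.
(b): F AND T → false.
(c) no prior violation — fails.
(3) = T OR F OR F = true.
So Overall is satisfied (T AND T AND T).
Exception (training certified) — not satisfied.
Result: main true OR exception false → true.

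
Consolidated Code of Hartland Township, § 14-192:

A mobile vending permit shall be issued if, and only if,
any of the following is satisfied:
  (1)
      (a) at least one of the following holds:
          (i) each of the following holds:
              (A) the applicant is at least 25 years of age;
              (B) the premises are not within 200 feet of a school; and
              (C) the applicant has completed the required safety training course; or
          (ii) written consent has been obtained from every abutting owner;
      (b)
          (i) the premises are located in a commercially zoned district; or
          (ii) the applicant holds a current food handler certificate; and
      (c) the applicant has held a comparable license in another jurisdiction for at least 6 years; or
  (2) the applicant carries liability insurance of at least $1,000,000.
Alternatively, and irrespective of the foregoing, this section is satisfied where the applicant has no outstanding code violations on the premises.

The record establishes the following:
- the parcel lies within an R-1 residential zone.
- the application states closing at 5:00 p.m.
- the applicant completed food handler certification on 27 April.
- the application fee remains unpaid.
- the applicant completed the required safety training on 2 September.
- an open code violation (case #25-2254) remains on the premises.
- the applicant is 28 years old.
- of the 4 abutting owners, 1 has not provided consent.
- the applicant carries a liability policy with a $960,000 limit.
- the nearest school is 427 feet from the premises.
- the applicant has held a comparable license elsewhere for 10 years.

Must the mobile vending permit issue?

(A) age ≥ 25 — met.
(B) ≥200 ft from school — holds.
(C) safety training — met.
So (i) is satisfied (T AND T AND T).
(ii) all abutters consent — fails.
(a): T OR F → true.
(i) commercially zoned — fails.
(ii) food handler cert. — satisfied.
(b) = F OR T = true.
(c) prior license ≥ 6 yr — holds.
(1) = T AND T AND T = true.
(2) insurance ≥ $1,000,000 — not met.
So Overall is satisfied (T OR F).
Exception (no code violations) — not satisfied.
Result: main true OR exception false → true.

Yes — granted.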